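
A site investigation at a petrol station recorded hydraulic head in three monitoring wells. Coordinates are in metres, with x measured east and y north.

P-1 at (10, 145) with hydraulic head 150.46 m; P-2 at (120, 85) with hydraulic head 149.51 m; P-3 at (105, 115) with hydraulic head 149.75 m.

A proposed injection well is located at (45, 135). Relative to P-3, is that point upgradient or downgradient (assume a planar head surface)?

upgradient

Differences from P-1: to P-2 (Δx, Δy, Δh) = (110, -60, -0.95); to P-3 = (95, -30, -0.71).
Determinant of the coordinate differences = 110·(-30) − 95·(-60) = 2400.
∂h/∂x = [(-0.95)·(-30) − (-0.71)·(-60)] / 2400 = -0.005875
∂h/∂y = [110·(-0.71) − 95·(-0.95)] / 2400 = +0.005063
Head at (45, 135) = 150.46 + (-0.005875)·(35) + (+0.005063)·(-10) = 150.20 m.
That is higher than the 149.75 m at P-3, so the point is upgradient.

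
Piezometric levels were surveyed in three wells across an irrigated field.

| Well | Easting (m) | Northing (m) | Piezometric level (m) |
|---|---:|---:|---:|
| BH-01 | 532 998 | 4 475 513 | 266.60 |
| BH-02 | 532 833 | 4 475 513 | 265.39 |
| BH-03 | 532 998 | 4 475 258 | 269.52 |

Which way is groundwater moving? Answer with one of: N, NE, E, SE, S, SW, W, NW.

NW

∂h/∂x = (265.39 − 266.60) / (532833 − 532998) = +0.007333
∂h/∂y = (269.52 − 266.60) / (4475258 − 4475513) = -0.01145
Flow = −∇h = (-0.007333 east, +0.01145 north), which points northwest.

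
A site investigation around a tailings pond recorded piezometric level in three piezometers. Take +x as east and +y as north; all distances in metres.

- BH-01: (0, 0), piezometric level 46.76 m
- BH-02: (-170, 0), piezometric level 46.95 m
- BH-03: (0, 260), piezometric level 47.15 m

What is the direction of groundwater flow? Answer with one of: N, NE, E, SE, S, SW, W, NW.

∂h/∂x = (46.95 − 46.76) / (-170 − 0) = -0.001118
∂h/∂y = (47.15 − 46.76) / (260 − 0) = +0.001500
Flow = −∇h = (+0.001118 east, -0.001500 north), which points southeast.

SE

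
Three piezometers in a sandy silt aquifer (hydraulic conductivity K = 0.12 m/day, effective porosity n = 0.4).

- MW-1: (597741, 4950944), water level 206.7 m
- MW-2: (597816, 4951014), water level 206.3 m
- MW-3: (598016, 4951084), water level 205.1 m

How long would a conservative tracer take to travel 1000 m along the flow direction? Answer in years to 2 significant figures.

Differences from MW-1: to MW-2 (Δx, Δy, Δh) = (75, 70, -0.4); to MW-3 = (275, 140, -1.6).
Determinant of the coordinate differences = 75·140 − 275·70 = -8750.
∂h/∂x = [(-0.4)·140 − (-1.6)·70] / -8750 = -0.006400
∂h/∂y = [75·(-1.6) − 275·(-0.4)] / -8750 = +0.001143
|∇h| = √(-0.006400² + 0.001143²) = 0.006501
Seepage velocity v = K·i/n = 0.12 × 0.006501 / 0.4 = 0.00195 m/day.
t = 1000 / 0.00195 = 5.128e+05 days = 1.4e+03 years.

1400 years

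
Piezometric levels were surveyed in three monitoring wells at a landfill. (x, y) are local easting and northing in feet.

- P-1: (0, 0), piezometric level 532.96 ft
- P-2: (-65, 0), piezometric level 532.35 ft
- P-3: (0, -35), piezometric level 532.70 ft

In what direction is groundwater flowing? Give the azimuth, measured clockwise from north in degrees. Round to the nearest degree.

232°

∂h/∂x = (532.35 − 532.96) / (-65 − 0) = +0.009385
∂h/∂y = (532.70 − 532.96) / (-35 − 0) = +0.007429
Flow direction (−∇h) has components (-0.009385 E, -0.007429 N).
Azimuth = atan2(E, N) = atan2(-0.009385, -0.007429) = 231.6° ≈ 232°.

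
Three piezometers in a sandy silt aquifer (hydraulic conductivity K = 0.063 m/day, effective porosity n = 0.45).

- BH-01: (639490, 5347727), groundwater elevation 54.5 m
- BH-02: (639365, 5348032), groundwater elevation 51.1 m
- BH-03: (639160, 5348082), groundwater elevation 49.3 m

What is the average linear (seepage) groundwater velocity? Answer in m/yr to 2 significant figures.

Differences from BH-01: to BH-02 (Δx, Δy, Δh) = (-125, 305, -3.4); to BH-03 = (-330, 355, -5.2).
Determinant of the coordinate differences = (-125)·355 − (-330)·305 = 56275.
∂h/∂x = [(-3.4)·355 − (-5.2)·305] / 56275 = +0.006735
∂h/∂y = [(-125)·(-5.2) − (-330)·(-3.4)] / 56275 = -0.008387
|∇h| = √(0.006735² + -0.008387²) = 0.01076
Seepage velocity v = K·i/n = 0.063 × 0.01076 / 0.45 = 0.001506 m/day = 0.5501 m/yr.

0.55 m/yr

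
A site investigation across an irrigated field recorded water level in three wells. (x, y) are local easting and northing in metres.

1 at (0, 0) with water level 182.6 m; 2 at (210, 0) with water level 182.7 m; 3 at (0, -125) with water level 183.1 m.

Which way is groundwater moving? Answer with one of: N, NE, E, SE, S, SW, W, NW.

∂h/∂x = (182.7 − 182.6) / (210 − 0) = +0.0004762
∂h/∂y = (183.1 − 182.6) / (-125 − 0) = -0.004000
Flow = −∇h = (-0.0004762 east, +0.004000 north), which points north.

N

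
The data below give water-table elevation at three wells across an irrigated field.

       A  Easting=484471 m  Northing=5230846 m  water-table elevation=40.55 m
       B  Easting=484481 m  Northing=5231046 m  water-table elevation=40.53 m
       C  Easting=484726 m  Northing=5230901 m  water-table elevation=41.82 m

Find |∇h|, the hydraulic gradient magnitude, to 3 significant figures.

Taking A as reference: B−A = (10, 200, -0.02); C−A = (255, 55, +1.27).
Determinant of the coordinate differences = 10·55 − 255·200 = -50450.
∂h/∂x = [(-0.02)·55 − (+1.27)·200] / -50450 = +0.005056
∂h/∂y = [10·(+1.27) − 255·(-0.02)] / -50450 = -0.0003528
|∇h| = √(0.005056² + -0.0003528²) = 0.005068

0.00507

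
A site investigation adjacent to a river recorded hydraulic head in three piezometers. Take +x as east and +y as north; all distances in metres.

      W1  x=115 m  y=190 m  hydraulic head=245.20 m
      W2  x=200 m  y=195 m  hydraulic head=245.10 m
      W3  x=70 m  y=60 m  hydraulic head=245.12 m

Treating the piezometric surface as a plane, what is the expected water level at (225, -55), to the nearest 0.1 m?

Taking W1 as reference: W2−W1 = (85, 5, -0.10); W3−W1 = (-45, -130, -0.08).
Solve a·Δx + b·Δy = Δh: det = 85·(-130) − (-45)·5 = -10825.
∂h/∂x = [(-0.10)·(-130) − (-0.08)·5] / -10825 = -0.001238
∂h/∂y = [85·(-0.08) − (-45)·(-0.10)] / -10825 = +0.001044
h(225, -55) = 245.20 + (-0.001238)·(110) + (+0.001044)·(-245) = 245.20 -0.136 -0.256 = 244.808 m.

244.8 m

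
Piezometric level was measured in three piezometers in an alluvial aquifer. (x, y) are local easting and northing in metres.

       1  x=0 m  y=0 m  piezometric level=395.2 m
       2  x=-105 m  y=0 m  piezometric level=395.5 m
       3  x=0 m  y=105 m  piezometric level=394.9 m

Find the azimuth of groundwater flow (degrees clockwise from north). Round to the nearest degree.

045°

∂h/∂x = (395.5 − 395.2) / (-105 − 0) = -0.002857
∂h/∂y = (394.9 − 395.2) / (105 − 0) = -0.002857
Flow direction (−∇h) has components (+0.002857 E, +0.002857 N).
Azimuth = atan2(E, N) = atan2(+0.002857, +0.002857) = 45.0° ≈ 045°.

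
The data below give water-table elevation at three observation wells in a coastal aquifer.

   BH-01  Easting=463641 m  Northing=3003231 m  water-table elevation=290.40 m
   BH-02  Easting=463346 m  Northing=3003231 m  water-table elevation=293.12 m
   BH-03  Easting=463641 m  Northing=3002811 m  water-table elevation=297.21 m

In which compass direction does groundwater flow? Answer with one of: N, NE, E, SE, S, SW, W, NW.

∂h/∂x = (293.12 − 290.40) / (463346 − 463641) = -0.009220
∂h/∂y = (297.21 − 290.40) / (3002811 − 3003231) = -0.01621
Flow = −∇h = (+0.009220 east, +0.01621 north), which points northeast.

NE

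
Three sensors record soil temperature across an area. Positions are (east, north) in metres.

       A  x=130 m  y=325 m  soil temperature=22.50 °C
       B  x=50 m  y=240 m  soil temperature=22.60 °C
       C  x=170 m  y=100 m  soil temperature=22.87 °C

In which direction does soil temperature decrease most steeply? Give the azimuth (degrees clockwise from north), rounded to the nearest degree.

345°

With T = a·x + b·y + c and A as origin, the differences give:
  (-80)·a + (-85)·b = +0.10
  40·a + (-225)·b = +0.37
Eliminate b (×(-225) and ×(-85), subtract): 21400·a = 8.950 → a = ∂T/∂x = +0.0004182
Back-substitute: b = ∂T/∂y = -0.001570.
Steepest decrease is along −∇f: components (-0.0004182 E, +0.001570 N).
Azimuth = atan2(-0.0004182, +0.001570) = 345.1° ≈ 345°.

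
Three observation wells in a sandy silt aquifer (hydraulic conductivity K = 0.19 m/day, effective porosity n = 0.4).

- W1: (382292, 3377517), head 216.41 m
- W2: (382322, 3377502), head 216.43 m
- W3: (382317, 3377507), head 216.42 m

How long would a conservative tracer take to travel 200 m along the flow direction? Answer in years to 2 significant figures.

Differences from W1: to W2 (Δx, Δy, Δh) = (30, -15, +0.02); to W3 = (25, -10, +0.01).
Solve a·Δx + b·Δy = Δh: det = 30·(-10) − 25·(-15) = 75.
∂h/∂x = [(+0.02)·(-10) − (+0.01)·(-15)] / 75 = -0.0006667
∂h/∂y = [30·(+0.01) − 25·(+0.02)] / 75 = -0.002667
|∇h| = √(-0.0006667² + -0.002667²) = 0.002749
Seepage velocity v = K·i/n = 0.19 × 0.002749 / 0.4 = 0.001306 m/day.
t = 200 / 0.001306 = 1.531e+05 days = 419 years.

420 years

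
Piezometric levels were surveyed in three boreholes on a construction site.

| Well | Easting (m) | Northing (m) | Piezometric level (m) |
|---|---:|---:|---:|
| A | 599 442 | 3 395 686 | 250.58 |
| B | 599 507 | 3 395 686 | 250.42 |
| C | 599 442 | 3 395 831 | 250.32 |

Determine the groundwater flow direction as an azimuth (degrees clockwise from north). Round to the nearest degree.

054°

∂h/∂x = (250.42 − 250.58) / (599507 − 599442) = -0.002462
∂h/∂y = (250.32 − 250.58) / (3395831 − 3395686) = -0.001793
Flow direction (−∇h) has components (+0.002462 E, +0.001793 N).
Azimuth = atan2(E, N) = atan2(+0.002462, +0.001793) = 53.9° ≈ 054°.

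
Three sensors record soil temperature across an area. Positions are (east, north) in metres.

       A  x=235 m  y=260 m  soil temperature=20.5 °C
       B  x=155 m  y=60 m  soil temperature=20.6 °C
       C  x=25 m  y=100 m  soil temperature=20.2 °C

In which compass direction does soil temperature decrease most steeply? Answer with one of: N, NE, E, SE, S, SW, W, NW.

NW

Differences from A: to B (Δx, Δy, Δh) = (-80, -200, +0.1); to C = (-210, -160, -0.3).
Determinant of the coordinate differences = (-80)·(-160) − (-210)·(-200) = -29200.
∂T/∂x = [(+0.1)·(-160) − (-0.3)·(-200)] / -29200 = +0.002603
∂T/∂y = [(-80)·(-0.3) − (-210)·(+0.1)] / -29200 = -0.001541
Steepest decrease is along −∇f = (-0.002603 E, +0.001541 N) → northwest.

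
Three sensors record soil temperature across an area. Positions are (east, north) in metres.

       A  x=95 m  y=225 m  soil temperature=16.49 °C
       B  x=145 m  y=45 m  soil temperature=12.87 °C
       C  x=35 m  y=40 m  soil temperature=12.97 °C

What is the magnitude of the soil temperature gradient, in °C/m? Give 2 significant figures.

0.020 °C/m

Three-point gradient (reference A): Δ to B = (50, -180, -3.62), Δ to C = (-60, -185, -3.52).
∂T/∂x = -0.001800, ∂T/∂y = +0.01961 (det = -20050).
|∇f| = √(-0.001800² + 0.01961²) = 0.01969 °C/m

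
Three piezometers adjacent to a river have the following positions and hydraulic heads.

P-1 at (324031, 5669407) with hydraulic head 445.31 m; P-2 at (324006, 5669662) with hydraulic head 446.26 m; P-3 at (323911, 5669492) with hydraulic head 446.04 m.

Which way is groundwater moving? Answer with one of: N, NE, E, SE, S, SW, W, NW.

With h = a·x + b·y + c and P-1 as origin, the differences give:
  (-25)·a + 255·b = +0.95
  (-120)·a + 85·b = +0.73
Eliminate b (×85 and ×255, subtract): 28475·a = -105.400 → a = ∂h/∂x = -0.003701
Back-substitute: b = ∂h/∂y = +0.003363.
Flow = −∇h = (+0.003701 east, -0.003363 north), which points southeast.

SE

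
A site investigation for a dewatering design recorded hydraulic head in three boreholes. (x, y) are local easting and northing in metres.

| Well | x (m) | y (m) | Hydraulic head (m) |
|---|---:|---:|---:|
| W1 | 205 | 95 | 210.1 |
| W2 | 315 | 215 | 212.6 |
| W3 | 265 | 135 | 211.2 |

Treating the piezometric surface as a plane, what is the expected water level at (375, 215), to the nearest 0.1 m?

Differences from W1: to W2 (Δx, Δy, Δh) = (110, 120, +2.5); to W3 = (60, 40, +1.1).
Determinant of the coordinate differences = 110·40 − 60·120 = -2800.
∂h/∂x = [(+2.5)·40 − (+1.1)·120] / -2800 = +0.01143
∂h/∂y = [110·(+1.1) − 60·(+2.5)] / -2800 = +0.01036
h(375, 215) = 210.1 + (+0.01143)·(170) + (+0.01036)·(120) = 210.1 +1.943 +1.243 = 213.286 m.

213.3 m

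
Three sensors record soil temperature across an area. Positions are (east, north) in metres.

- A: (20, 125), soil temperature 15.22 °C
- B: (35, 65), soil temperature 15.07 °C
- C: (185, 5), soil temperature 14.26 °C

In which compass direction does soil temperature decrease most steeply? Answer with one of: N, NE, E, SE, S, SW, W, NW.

Taking A as reference: B−A = (15, -60, -0.15); C−A = (165, -120, -0.96).
Determinant of the coordinate differences = 15·(-120) − 165·(-60) = 8100.
∂T/∂x = [(-0.15)·(-120) − (-0.96)·(-60)] / 8100 = -0.004889
∂T/∂y = [15·(-0.96) − 165·(-0.15)] / 8100 = +0.001278
Steepest decrease is along −∇f = (+0.004889 E, -0.001278 N) → east.

E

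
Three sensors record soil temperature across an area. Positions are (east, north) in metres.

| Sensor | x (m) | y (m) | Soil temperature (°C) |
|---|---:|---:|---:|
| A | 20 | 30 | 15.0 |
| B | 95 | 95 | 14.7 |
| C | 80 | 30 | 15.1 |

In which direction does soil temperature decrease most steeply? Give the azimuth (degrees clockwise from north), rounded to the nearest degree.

346°

With T = a·x + b·y + c and A as origin, the differences give:
  75·a + 65·b = -0.3
  60·a + 0·b = +0.1
Eliminate b (×0 and ×65, subtract): -3900·a = -6.50 → a = ∂T/∂x = +0.001667
Back-substitute: b = ∂T/∂y = -0.006538.
Steepest decrease is along −∇f: components (-0.001667 E, +0.006538 N).
Azimuth = atan2(-0.001667, +0.006538) = 345.7° ≈ 346°.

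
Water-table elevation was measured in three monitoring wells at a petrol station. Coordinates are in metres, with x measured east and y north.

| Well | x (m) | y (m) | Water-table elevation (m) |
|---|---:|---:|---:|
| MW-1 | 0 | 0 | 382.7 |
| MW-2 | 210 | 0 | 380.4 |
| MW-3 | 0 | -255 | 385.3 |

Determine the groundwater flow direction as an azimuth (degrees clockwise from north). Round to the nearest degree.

047°

∂h/∂x = (380.4 − 382.7) / (210 − 0) = -0.01095
∂h/∂y = (385.3 − 382.7) / (-255 − 0) = -0.01020
Flow direction (−∇h) has components (+0.01095 E, +0.01020 N).
Azimuth = atan2(E, N) = atan2(+0.01095, +0.01020) = 47.0° ≈ 047°.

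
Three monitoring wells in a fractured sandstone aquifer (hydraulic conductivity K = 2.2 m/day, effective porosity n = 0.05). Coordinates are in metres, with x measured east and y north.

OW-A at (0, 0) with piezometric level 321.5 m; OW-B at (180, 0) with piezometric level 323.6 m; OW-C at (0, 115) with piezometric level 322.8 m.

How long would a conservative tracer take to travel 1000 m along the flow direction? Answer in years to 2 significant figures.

∂h/∂x = (323.6 − 321.5) / (180 − 0) = +0.01167
∂h/∂y = (322.8 − 321.5) / (115 − 0) = +0.01130
|∇h| = √(0.01167² + 0.01130²) = 0.01624
Seepage velocity v = K·i/n = 2.2 × 0.01624 / 0.05 = 0.7146 m/day.
t = 1000 / 0.7146 = 1399 days = 3.83 years.

3.8 years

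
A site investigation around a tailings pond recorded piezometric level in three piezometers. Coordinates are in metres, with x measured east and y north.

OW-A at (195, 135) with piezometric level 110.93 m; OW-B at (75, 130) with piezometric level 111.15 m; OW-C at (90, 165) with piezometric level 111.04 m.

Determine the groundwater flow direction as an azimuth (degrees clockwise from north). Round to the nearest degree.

036°

Taking OW-A as reference: OW-B−OW-A = (-120, -5, +0.22); OW-C−OW-A = (-105, 30, +0.11).
Solve a·Δx + b·Δy = Δh: det = (-120)·30 − (-105)·(-5) = -4125.
∂h/∂x = [(+0.22)·30 − (+0.11)·(-5)] / -4125 = -0.001733
∂h/∂y = [(-120)·(+0.11) − (-105)·(+0.22)] / -4125 = -0.002400
Flow direction (−∇h) has components (+0.001733 E, +0.002400 N).
Azimuth = atan2(E, N) = atan2(+0.001733, +0.002400) = 35.8° ≈ 036°.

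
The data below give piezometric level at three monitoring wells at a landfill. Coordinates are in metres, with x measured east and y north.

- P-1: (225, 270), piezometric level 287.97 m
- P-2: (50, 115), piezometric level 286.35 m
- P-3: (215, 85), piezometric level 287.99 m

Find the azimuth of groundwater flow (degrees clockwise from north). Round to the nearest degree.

Taking P-1 as reference: P-2−P-1 = (-175, -155, -1.62); P-3−P-1 = (-10, -185, +0.02).
Solve a·Δx + b·Δy = Δh: det = (-175)·(-185) − (-10)·(-155) = 30825.
∂h/∂x = [(-1.62)·(-185) − (+0.02)·(-155)] / 30825 = +0.009823
∂h/∂y = [(-175)·(+0.02) − (-10)·(-1.62)] / 30825 = -0.0006391
Flow direction (−∇h) has components (-0.009823 E, +0.0006391 N).
Azimuth = atan2(E, N) = atan2(-0.009823, +0.0006391) = 273.7° ≈ 274°.

274°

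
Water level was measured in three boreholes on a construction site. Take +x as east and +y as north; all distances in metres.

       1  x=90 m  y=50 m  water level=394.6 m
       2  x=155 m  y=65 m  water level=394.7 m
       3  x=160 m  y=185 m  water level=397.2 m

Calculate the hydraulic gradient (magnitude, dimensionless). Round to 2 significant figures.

0.021

Taking 1 as reference: 2−1 = (65, 15, +0.1); 3−1 = (70, 135, +2.6).
Determinant of the coordinate differences = 65·135 − 70·15 = 7725.
∂h/∂x = [(+0.1)·135 − (+2.6)·15] / 7725 = -0.003301
∂h/∂y = [65·(+2.6) − 70·(+0.1)] / 7725 = +0.02097
|∇h| = √(-0.003301² + 0.02097²) = 0.02123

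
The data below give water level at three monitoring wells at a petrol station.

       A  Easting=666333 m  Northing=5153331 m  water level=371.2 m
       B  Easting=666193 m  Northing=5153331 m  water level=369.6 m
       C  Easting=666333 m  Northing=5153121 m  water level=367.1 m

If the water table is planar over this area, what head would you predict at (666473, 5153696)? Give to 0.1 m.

∂h/∂x = (369.6 − 371.2) / (666193 − 666333) = +0.01143
∂h/∂y = (367.1 − 371.2) / (5153121 − 5153331) = +0.01952
h(666473, 5153696) = 371.2 + (+0.01143)·(140) + (+0.01952)·(365) = 371.2 +1.600 +7.126 = 379.926 m.

379.9 m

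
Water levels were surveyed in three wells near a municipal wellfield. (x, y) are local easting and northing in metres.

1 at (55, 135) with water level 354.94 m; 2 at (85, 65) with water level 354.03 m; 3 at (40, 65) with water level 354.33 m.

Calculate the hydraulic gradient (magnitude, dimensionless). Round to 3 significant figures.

With h = a·x + b·y + c and 1 as origin, the differences give:
  30·a + (-70)·b = -0.91
  (-15)·a + (-70)·b = -0.61
Eliminate b (×(-70) and ×(-70), subtract): -3150·a = 21.000 → a = ∂h/∂x = -0.006667
Back-substitute: b = ∂h/∂y = +0.01014.
|∇h| = √(-0.006667² + 0.01014²) = 0.01214

0.0121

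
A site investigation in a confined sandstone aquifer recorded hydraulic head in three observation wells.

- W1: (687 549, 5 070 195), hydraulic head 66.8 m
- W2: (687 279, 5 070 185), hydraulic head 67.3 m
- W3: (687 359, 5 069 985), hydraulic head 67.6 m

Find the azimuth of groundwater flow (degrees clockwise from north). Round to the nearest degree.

039°

Taking W1 as reference: W2−W1 = (-270, -10, +0.5); W3−W1 = (-190, -210, +0.8).
Determinant of the coordinate differences = (-270)·(-210) − (-190)·(-10) = 54800.
∂h/∂x = [(+0.5)·(-210) − (+0.8)·(-10)] / 54800 = -0.001770
∂h/∂y = [(-270)·(+0.8) − (-190)·(+0.5)] / 54800 = -0.002208
Flow direction (−∇h) has components (+0.001770 E, +0.002208 N).
Azimuth = atan2(E, N) = atan2(+0.001770, +0.002208) = 38.7° ≈ 039°.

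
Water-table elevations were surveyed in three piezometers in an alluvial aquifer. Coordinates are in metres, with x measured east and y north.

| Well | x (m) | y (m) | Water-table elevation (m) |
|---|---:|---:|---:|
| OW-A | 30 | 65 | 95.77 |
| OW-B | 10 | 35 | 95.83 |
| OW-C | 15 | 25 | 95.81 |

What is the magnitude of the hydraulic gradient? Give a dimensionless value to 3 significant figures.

Differences from OW-A: to OW-B (Δx, Δy, Δh) = (-20, -30, +0.06); to OW-C = (-15, -40, +0.04).
Solve a·Δx + b·Δy = Δh: det = (-20)·(-40) − (-15)·(-30) = 350.
∂h/∂x = [(+0.06)·(-40) − (+0.04)·(-30)] / 350 = -0.003429
∂h/∂y = [(-20)·(+0.04) − (-15)·(+0.06)] / 350 = +0.0002857
|∇h| = √(-0.003429² + 0.0002857²) = 0.003441

0.00344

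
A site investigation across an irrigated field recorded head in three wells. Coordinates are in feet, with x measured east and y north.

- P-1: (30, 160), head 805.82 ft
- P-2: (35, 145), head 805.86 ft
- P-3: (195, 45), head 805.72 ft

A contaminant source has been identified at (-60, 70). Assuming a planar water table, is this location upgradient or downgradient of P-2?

upgradient

Differences from P-1: to P-2 (Δx, Δy, Δh) = (5, -15, +0.04); to P-3 = (165, -115, -0.10).
Solve a·Δx + b·Δy = Δh: det = 5·(-115) − 165·(-15) = 1900.
∂h/∂x = [(+0.04)·(-115) − (-0.10)·(-15)] / 1900 = -0.003211
∂h/∂y = [5·(-0.10) − 165·(+0.04)] / 1900 = -0.003737
Head at (-60, 70) = 805.82 + (-0.003211)·(-90) + (-0.003737)·(-90) = 806.45 ft.
That is higher than the 805.86 ft at P-2, so the point is upgradient.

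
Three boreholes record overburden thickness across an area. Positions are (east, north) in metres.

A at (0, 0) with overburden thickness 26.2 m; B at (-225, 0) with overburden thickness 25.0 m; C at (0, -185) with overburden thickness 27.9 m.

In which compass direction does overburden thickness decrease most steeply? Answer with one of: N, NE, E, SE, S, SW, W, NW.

∂d/∂x = (25.0 − 26.2) / (-225 − 0) = +0.005333
∂d/∂y = (27.9 − 26.2) / (-185 − 0) = -0.009189
Steepest decrease is along −∇f = (-0.005333 E, +0.009189 N) → northwest.

NW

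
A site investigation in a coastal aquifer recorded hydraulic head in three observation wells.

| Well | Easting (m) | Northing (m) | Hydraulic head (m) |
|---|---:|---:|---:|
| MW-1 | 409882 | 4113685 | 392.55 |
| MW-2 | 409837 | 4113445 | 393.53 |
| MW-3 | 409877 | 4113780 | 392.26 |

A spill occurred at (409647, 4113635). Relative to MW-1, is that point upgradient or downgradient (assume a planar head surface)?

upgradient

Taking MW-1 as reference: MW-2−MW-1 = (-45, -240, +0.98); MW-3−MW-1 = (-5, 95, -0.29).
Determinant of the coordinate differences = (-45)·95 − (-5)·(-240) = -5475.
∂h/∂x = [(+0.98)·95 − (-0.29)·(-240)] / -5475 = -0.004292
∂h/∂y = [(-45)·(-0.29) − (-5)·(+0.98)] / -5475 = -0.003279
Head at (409647, 4113635) = 392.55 + (-0.004292)·(-235) + (-0.003279)·(-50) = 393.72 m.
That is higher than the 392.55 m at MW-1, so the point is upgradient.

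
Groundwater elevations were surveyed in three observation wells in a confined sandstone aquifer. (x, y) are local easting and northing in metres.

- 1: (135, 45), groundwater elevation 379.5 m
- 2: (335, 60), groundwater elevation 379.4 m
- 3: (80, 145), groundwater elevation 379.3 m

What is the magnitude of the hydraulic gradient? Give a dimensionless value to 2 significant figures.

0.0022

Taking 1 as reference: 2−1 = (200, 15, -0.1); 3−1 = (-55, 100, -0.2).
Solve a·Δx + b·Δy = Δh: det = 200·100 − (-55)·15 = 20825.
∂h/∂x = [(-0.1)·100 − (-0.2)·15] / 20825 = -0.0003361
∂h/∂y = [200·(-0.2) − (-55)·(-0.1)] / 20825 = -0.002185
|∇h| = √(-0.0003361² + -0.002185²) = 0.002211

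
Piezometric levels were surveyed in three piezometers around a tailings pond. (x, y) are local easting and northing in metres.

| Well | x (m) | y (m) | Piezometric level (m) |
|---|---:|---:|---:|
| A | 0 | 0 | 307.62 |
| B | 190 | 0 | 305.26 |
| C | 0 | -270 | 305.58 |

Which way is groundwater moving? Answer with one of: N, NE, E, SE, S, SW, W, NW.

SE

∂h/∂x = (305.26 − 307.62) / (190 − 0) = -0.01242
∂h/∂y = (305.58 − 307.62) / (-270 − 0) = +0.007556
Flow = −∇h = (+0.01242 east, -0.007556 north), which points southeast.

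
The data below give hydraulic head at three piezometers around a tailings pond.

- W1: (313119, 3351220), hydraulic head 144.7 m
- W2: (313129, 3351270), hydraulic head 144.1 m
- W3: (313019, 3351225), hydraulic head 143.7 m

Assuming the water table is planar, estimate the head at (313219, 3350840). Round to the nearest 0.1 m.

With h = a·x + b·y + c and W1 as origin, the differences give:
  10·a + 50·b = -0.6
  (-100)·a + 5·b = -1.0
Eliminate b (×5 and ×50, subtract): 5050·a = 47.00 → a = ∂h/∂x = +0.009307
Back-substitute: b = ∂h/∂y = -0.01386.
h(313219, 3350840) = 144.7 + (+0.009307)·(100) + (-0.01386)·(-380) = 144.7 +0.931 +5.267 = 150.898 m.

150.9 m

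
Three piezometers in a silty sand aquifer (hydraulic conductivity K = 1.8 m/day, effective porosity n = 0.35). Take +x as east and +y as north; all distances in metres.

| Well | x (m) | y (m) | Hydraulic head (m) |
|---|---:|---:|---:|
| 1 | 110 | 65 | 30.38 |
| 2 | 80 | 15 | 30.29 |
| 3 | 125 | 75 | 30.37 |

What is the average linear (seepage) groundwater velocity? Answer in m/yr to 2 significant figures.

9.0 m/yr

With h = a·x + b·y + c and 1 as origin, the differences give:
  (-30)·a + (-50)·b = -0.09
  15·a + 10·b = -0.01
Eliminate b (×10 and ×(-50), subtract): 450·a = -1.400 → a = ∂h/∂x = -0.003111
Back-substitute: b = ∂h/∂y = +0.003667.
|∇h| = √(-0.003111² + 0.003667²) = 0.004809
Seepage velocity v = K·i/n = 1.8 × 0.004809 / 0.35 = 0.02473 m/day = 9.033 m/yr.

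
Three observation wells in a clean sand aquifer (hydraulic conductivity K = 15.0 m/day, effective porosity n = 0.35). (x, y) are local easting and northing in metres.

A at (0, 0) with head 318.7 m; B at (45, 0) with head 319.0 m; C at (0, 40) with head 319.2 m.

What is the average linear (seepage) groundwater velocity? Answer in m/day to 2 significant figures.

0.61 m/day

∂h/∂x = (319.0 − 318.7) / (45 − 0) = +0.006667
∂h/∂y = (319.2 − 318.7) / (40 − 0) = +0.01250
|∇h| = √(0.006667² + 0.01250²) = 0.01417
Seepage velocity v = K·i/n = 15.0 × 0.01417 / 0.35 = 0.6073 m/day.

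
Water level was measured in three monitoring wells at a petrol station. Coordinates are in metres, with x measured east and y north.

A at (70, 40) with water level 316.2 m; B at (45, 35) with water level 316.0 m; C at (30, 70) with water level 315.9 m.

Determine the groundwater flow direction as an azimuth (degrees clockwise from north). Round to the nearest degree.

Three-point gradient (reference A): Δ to B = (-25, -5, -0.2), Δ to C = (-40, 30, -0.3).
∂h/∂x = +0.007895, ∂h/∂y = +0.0005263 (det = -950).
Flow direction (−∇h) has components (-0.007895 E, -0.0005263 N).
Azimuth = atan2(E, N) = atan2(-0.007895, -0.0005263) = 266.2° ≈ 266°.

266°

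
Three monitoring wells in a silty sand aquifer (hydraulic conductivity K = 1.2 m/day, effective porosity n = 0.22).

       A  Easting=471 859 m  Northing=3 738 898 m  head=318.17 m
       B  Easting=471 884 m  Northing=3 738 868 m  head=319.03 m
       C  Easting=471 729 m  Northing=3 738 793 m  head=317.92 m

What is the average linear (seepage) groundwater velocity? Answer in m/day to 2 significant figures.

Differences from A: to B (Δx, Δy, Δh) = (25, -30, +0.86); to C = (-130, -105, -0.25).
Solve a·Δx + b·Δy = Δh: det = 25·(-105) − (-130)·(-30) = -6525.
∂h/∂x = [(+0.86)·(-105) − (-0.25)·(-30)] / -6525 = +0.01499
∂h/∂y = [25·(-0.25) − (-130)·(+0.86)] / -6525 = -0.01618
|∇h| = √(0.01499² + -0.01618²) = 0.02206
Seepage velocity v = K·i/n = 1.2 × 0.02206 / 0.22 = 0.1203 m/day.

0.12 m/day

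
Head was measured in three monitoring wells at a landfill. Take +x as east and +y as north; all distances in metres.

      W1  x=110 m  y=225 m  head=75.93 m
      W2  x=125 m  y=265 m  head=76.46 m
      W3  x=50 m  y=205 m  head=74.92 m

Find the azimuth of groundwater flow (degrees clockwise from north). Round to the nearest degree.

Differences from W1: to W2 (Δx, Δy, Δh) = (15, 40, +0.53); to W3 = (-60, -20, -1.01).
Solve a·Δx + b·Δy = Δh: det = 15·(-20) − (-60)·40 = 2100.
∂h/∂x = [(+0.53)·(-20) − (-1.01)·40] / 2100 = +0.01419
∂h/∂y = [15·(-1.01) − (-60)·(+0.53)] / 2100 = +0.007929
Flow direction (−∇h) has components (-0.01419 E, -0.007929 N).
Azimuth = atan2(E, N) = atan2(-0.01419, -0.007929) = 240.8° ≈ 241°.

241°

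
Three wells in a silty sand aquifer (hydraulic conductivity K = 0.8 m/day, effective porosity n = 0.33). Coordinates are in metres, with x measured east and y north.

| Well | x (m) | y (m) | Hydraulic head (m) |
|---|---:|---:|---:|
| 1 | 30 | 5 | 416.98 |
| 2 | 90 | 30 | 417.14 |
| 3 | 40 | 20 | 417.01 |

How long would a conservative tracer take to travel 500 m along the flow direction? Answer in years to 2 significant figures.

Differences from 1: to 2 (Δx, Δy, Δh) = (60, 25, +0.16); to 3 = (10, 15, +0.03).
Determinant of the coordinate differences = 60·15 − 10·25 = 650.
∂h/∂x = [(+0.16)·15 − (+0.03)·25] / 650 = +0.002538
∂h/∂y = [60·(+0.03) − 10·(+0.16)] / 650 = +0.0003077
|∇h| = √(0.002538² + 0.0003077²) = 0.002557
Seepage velocity v = K·i/n = 0.8 × 0.002557 / 0.33 = 0.006199 m/day.
t = 500 / 0.006199 = 8.066e+04 days = 221 years.

220 years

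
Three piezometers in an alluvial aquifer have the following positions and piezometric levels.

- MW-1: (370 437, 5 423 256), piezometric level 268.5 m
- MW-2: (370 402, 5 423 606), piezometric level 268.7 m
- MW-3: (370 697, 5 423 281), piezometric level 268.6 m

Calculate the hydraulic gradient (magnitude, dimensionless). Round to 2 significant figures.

With h = a·x + b·y + c and MW-1 as origin, the differences give:
  (-35)·a + 350·b = +0.2
  260·a + 25·b = +0.1
Eliminate b (×25 and ×350, subtract): -91875·a = -30.00 → a = ∂h/∂x = +0.0003265
Back-substitute: b = ∂h/∂y = +0.0006041.
|∇h| = √(0.0003265² + 0.0006041²) = 0.0006867

0.00069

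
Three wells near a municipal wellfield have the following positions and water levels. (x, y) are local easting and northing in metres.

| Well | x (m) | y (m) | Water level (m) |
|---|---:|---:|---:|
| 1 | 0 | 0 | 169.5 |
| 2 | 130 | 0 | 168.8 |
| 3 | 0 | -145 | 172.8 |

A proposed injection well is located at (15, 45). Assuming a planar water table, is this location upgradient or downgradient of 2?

downgradient

∂h/∂x = (168.8 − 169.5) / (130 − 0) = -0.005385
∂h/∂y = (172.8 − 169.5) / (-145 − 0) = -0.02276
Head at (15, 45) = 169.5 + (-0.005385)·(15) + (-0.02276)·(45) = 168.40 m.
That is lower than the 168.8 m at 2, so the point is downgradient.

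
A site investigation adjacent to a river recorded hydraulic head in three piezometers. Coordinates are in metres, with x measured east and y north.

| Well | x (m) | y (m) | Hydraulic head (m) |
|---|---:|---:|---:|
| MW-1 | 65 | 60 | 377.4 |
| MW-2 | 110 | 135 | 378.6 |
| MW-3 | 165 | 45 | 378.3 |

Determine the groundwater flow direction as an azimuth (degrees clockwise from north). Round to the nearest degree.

227°

Taking MW-1 as reference: MW-2−MW-1 = (45, 75, +1.2); MW-3−MW-1 = (100, -15, +0.9).
Solve a·Δx + b·Δy = Δh: det = 45·(-15) − 100·75 = -8175.
∂h/∂x = [(+1.2)·(-15) − (+0.9)·75] / -8175 = +0.01046
∂h/∂y = [45·(+0.9) − 100·(+1.2)] / -8175 = +0.009725
Flow direction (−∇h) has components (-0.01046 E, -0.009725 N).
Azimuth = atan2(E, N) = atan2(-0.01046, -0.009725) = 227.1° ≈ 227°.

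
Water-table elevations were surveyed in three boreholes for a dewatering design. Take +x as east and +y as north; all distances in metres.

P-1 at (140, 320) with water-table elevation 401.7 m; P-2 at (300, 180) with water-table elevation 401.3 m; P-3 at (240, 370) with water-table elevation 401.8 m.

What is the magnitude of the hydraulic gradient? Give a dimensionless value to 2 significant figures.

With h = a·x + b·y + c and P-1 as origin, the differences give:
  160·a + (-140)·b = -0.4
  100·a + 50·b = +0.1
Eliminate b (×50 and ×(-140), subtract): 22000·a = -6.00 → a = ∂h/∂x = -0.0002727
Back-substitute: b = ∂h/∂y = +0.002545.
|∇h| = √(-0.0002727² + 0.002545²) = 0.00256

0.0026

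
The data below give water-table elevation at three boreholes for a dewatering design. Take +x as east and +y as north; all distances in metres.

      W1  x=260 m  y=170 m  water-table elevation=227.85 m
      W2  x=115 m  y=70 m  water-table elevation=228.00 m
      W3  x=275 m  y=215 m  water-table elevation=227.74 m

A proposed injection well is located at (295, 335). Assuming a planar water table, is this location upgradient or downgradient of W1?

With h = a·x + b·y + c and W1 as origin, the differences give:
  (-145)·a + (-100)·b = +0.15
  15·a + 45·b = -0.11
Eliminate b (×45 and ×(-100), subtract): -5025·a = -4.250 → a = ∂h/∂x = +0.0008458
Back-substitute: b = ∂h/∂y = -0.002726.
Head at (295, 335) = 227.85 + (+0.0008458)·(35) + (-0.002726)·(165) = 227.43 m.
That is lower than the 227.85 m at W1, so the point is downgradient.

downgradient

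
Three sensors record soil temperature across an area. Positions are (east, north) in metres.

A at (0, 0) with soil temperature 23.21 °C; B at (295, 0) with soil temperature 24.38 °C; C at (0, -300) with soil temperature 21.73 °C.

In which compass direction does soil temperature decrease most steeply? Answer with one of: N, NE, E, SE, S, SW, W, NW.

SW

∂T/∂x = (24.38 − 23.21) / (295 − 0) = +0.003966
∂T/∂y = (21.73 − 23.21) / (-300 − 0) = +0.004933
Steepest decrease is along −∇f = (-0.003966 E, -0.004933 N) → southwest.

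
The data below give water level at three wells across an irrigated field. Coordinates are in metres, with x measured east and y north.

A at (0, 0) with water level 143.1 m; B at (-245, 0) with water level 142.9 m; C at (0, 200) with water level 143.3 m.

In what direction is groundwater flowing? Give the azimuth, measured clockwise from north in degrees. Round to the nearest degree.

∂h/∂x = (142.9 − 143.1) / (-245 − 0) = +0.0008163
∂h/∂y = (143.3 − 143.1) / (200 − 0) = +0.001000
Flow direction (−∇h) has components (-0.0008163 E, -0.001000 N).
Azimuth = atan2(E, N) = atan2(-0.0008163, -0.001000) = 219.2° ≈ 219°.

219°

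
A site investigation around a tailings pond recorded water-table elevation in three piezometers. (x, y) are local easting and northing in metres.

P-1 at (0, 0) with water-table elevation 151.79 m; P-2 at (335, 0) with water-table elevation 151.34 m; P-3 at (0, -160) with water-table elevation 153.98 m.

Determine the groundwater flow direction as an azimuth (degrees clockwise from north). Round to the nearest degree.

∂h/∂x = (151.34 − 151.79) / (335 − 0) = -0.001343
∂h/∂y = (153.98 − 151.79) / (-160 − 0) = -0.01369
Flow direction (−∇h) has components (+0.001343 E, +0.01369 N).
Azimuth = atan2(E, N) = atan2(+0.001343, +0.01369) = 5.6° ≈ 006°.

006°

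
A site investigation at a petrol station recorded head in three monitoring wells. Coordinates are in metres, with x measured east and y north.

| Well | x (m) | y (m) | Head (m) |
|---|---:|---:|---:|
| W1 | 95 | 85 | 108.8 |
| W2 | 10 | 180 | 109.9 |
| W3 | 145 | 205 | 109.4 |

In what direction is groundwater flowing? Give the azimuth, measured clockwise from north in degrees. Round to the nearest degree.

Taking W1 as reference: W2−W1 = (-85, 95, +1.1); W3−W1 = (50, 120, +0.6).
Determinant of the coordinate differences = (-85)·120 − 50·95 = -14950.
∂h/∂x = [(+1.1)·120 − (+0.6)·95] / -14950 = -0.005017
∂h/∂y = [(-85)·(+0.6) − 50·(+1.1)] / -14950 = +0.007090
Flow direction (−∇h) has components (+0.005017 E, -0.007090 N).
Azimuth = atan2(E, N) = atan2(+0.005017, -0.007090) = 144.7° ≈ 145°.

145°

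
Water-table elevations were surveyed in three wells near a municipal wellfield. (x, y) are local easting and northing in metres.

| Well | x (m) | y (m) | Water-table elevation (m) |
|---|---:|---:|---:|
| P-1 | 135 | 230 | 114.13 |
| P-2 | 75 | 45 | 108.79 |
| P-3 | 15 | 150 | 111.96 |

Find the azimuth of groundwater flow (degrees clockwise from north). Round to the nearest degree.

Differences from P-1: to P-2 (Δx, Δy, Δh) = (-60, -185, -5.34); to P-3 = (-120, -80, -2.17).
Solve a·Δx + b·Δy = Δh: det = (-60)·(-80) − (-120)·(-185) = -17400.
∂h/∂x = [(-5.34)·(-80) − (-2.17)·(-185)] / -17400 = -0.001480
∂h/∂y = [(-60)·(-2.17) − (-120)·(-5.34)] / -17400 = +0.02934
Flow direction (−∇h) has components (+0.001480 E, -0.02934 N).
Azimuth = atan2(E, N) = atan2(+0.001480, -0.02934) = 177.1° ≈ 177°.

177°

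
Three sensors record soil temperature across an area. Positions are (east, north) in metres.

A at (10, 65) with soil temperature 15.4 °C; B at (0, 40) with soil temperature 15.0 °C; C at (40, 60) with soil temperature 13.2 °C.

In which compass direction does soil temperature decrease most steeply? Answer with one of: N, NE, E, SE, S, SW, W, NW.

With T = a·x + b·y + c and A as origin, the differences give:
  (-10)·a + (-25)·b = -0.4
  30·a + (-5)·b = -2.2
Eliminate b (×(-5) and ×(-25), subtract): 800·a = -53.00 → a = ∂T/∂x = -0.06625
Back-substitute: b = ∂T/∂y = +0.04250.
Steepest decrease is along −∇f = (+0.06625 E, -0.04250 N) → southeast.

SE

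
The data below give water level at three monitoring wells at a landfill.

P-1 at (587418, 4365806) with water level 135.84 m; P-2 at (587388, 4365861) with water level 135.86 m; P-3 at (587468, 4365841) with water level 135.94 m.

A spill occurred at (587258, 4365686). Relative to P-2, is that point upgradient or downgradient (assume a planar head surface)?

downgradient

Differences from P-1: to P-2 (Δx, Δy, Δh) = (-30, 55, +0.02); to P-3 = (50, 35, +0.10).
Determinant of the coordinate differences = (-30)·35 − 50·55 = -3800.
∂h/∂x = [(+0.02)·35 − (+0.10)·55] / -3800 = +0.001263
∂h/∂y = [(-30)·(+0.10) − 50·(+0.02)] / -3800 = +0.001053
Head at (587258, 4365686) = 135.84 + (+0.001263)·(-160) + (+0.001053)·(-120) = 135.51 m.
That is lower than the 135.86 m at P-2, so the point is downgradient.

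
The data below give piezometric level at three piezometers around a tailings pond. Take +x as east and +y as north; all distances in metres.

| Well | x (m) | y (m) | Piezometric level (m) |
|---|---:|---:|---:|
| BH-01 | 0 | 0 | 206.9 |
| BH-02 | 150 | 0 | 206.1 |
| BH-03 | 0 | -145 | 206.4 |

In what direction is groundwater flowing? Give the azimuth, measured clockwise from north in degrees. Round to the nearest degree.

∂h/∂x = (206.1 − 206.9) / (150 − 0) = -0.005333
∂h/∂y = (206.4 − 206.9) / (-145 − 0) = +0.003448
Flow direction (−∇h) has components (+0.005333 E, -0.003448 N).
Azimuth = atan2(E, N) = atan2(+0.005333, -0.003448) = 122.9° ≈ 123°.

123°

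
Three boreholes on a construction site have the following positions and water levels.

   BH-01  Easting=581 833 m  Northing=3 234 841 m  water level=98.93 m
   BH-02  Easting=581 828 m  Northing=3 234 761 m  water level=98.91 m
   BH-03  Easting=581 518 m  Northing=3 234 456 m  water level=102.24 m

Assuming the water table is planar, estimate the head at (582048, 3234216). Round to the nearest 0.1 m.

Differences from BH-01: to BH-02 (Δx, Δy, Δh) = (-5, -80, -0.02); to BH-03 = (-315, -385, +3.31).
Solve a·Δx + b·Δy = Δh: det = (-5)·(-385) − (-315)·(-80) = -23275.
∂h/∂x = [(-0.02)·(-385) − (+3.31)·(-80)] / -23275 = -0.01171
∂h/∂y = [(-5)·(+3.31) − (-315)·(-0.02)] / -23275 = +0.0009817
h(582048, 3234216) = 98.93 + (-0.01171)·(215) + (+0.0009817)·(-625) = 98.93 -2.517 -0.614 = 95.799 m.

95.8 m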